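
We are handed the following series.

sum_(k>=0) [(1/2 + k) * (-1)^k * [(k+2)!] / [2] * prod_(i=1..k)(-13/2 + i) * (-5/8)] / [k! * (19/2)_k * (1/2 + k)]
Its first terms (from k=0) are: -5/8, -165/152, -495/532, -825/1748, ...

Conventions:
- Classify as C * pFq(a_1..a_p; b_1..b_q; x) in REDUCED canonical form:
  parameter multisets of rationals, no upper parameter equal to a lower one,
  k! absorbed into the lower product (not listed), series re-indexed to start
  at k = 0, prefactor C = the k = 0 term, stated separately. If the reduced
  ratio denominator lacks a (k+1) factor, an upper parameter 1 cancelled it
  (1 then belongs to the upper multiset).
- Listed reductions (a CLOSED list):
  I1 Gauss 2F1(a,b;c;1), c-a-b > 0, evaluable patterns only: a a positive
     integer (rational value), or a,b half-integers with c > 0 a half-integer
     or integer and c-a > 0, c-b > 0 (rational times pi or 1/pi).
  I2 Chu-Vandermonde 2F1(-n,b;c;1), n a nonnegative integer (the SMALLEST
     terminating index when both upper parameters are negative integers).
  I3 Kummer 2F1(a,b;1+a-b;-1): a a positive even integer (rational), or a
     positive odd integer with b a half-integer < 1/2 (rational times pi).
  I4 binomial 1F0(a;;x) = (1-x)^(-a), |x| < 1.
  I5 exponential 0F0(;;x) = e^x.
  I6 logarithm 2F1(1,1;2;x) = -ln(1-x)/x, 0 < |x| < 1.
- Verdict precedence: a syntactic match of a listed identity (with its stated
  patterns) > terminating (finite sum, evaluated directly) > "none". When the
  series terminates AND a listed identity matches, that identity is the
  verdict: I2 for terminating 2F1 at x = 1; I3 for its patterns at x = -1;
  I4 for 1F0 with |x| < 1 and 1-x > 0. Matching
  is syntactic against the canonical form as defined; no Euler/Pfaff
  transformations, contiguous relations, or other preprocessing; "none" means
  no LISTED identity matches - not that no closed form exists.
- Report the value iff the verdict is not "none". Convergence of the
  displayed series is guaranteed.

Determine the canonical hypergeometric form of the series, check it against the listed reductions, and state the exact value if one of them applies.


Canonical form: C = -5/8 times 2F1 with upper {-11/2, 3}, lower {19/2}, x = -1. Verdict: this is the Kummer evaluation I3 (x = -1; c = 19/2 equals 1+a-b for upper {-11/2, 3}: listed pattern). Sum: (-546975/524288) * pi.

Key observation: x = (-1) and the factorial ratio (C = -5/8) (k+a-1)!/(a-1)! is a rising factorial (a)_k.
Consecutive-term ratio: r(k) = (-1) * (k-11/2) (k+3) / [(k+19/2) (k+1)] ; factor over Q: parameters, x = (-1), and C = -5/8.


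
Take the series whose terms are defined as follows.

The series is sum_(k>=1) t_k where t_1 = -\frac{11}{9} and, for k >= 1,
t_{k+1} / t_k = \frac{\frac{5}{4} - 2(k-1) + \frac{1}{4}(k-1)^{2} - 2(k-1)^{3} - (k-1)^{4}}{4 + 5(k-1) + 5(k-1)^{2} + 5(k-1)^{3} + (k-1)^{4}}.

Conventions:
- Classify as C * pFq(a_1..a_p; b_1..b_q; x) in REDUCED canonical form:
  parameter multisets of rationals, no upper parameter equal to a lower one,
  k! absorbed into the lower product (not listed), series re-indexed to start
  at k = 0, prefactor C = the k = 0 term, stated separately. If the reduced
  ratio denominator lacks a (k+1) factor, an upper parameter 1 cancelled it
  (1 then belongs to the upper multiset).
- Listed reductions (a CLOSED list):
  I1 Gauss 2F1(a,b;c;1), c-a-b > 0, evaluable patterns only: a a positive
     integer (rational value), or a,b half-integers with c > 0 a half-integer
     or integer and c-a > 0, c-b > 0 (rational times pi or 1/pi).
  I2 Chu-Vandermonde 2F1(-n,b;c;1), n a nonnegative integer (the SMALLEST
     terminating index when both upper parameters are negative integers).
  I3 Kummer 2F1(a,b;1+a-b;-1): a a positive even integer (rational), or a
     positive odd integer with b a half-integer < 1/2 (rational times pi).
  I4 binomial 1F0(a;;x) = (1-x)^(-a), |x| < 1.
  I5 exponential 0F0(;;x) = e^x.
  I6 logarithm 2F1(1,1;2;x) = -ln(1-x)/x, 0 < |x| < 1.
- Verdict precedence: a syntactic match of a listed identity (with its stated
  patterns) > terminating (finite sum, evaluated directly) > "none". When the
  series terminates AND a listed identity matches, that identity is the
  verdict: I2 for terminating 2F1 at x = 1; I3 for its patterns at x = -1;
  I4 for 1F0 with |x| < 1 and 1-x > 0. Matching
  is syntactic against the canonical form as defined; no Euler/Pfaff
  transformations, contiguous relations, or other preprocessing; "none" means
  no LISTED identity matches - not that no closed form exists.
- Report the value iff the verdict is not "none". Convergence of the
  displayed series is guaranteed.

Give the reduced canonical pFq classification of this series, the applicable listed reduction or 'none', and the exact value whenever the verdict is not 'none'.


Canonical form: C = -\frac{11}{9} times 2F1 with upper {-\frac{1}{2}, \frac{5}{2}}, lower {4}, x = -1. Verdict: none - at argument -1 the multisets {-\frac{1}{2}, \frac{5}{2}} ; {4} match no listed identity.

The tell: t_0 being -\frac{11}{9}, the expanded ratio factors over Q; C = -11/9, x = -1, roots give parameters.
Consecutive-term ratio: r(k) = -1 * (k-\frac{1}{2}) (k+\frac{5}{2}) / [(k+4) (k+1)] - rational; roots negated = parameters, x = -1, C = -\frac{11}{9}.


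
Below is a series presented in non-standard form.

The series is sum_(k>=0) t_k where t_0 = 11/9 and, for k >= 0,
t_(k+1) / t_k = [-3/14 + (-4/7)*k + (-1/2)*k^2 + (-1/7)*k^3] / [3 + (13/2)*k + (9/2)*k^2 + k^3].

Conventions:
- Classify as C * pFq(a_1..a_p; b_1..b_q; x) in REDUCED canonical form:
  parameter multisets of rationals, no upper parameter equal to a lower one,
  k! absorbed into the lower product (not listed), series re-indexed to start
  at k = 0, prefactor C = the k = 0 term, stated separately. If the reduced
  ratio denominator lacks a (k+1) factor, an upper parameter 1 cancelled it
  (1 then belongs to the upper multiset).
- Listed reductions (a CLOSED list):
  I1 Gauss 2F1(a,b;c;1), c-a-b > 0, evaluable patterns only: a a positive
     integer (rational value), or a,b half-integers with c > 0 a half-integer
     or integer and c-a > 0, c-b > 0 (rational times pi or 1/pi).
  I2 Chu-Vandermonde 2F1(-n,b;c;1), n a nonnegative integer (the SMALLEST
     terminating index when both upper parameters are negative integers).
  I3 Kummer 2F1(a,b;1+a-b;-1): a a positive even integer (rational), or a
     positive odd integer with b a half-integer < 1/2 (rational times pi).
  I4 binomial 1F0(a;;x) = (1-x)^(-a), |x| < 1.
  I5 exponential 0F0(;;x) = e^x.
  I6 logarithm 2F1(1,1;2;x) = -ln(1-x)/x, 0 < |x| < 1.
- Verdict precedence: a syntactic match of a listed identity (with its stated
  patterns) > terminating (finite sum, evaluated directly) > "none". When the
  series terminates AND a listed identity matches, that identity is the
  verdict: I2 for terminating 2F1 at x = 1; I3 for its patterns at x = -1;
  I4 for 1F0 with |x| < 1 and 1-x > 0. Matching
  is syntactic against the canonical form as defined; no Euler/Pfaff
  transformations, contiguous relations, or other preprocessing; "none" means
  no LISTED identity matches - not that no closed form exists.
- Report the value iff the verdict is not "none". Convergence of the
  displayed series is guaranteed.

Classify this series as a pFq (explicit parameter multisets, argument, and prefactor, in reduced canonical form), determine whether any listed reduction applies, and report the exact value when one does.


Key observation: t_0 being 11/9, cancel k + 3/2 from the displayed ratio first; then C = 11/9, x = -1/7.
Consecutive-term ratio: r(k) = (-1/7) * (k+1) (k+1) / [(k+2) (k+1)] ; factor over Q: parameters, x = (-1/7), and C = 11/9.

Prefactor 11/9, argument -1/7: 2F1 with upper {1, 1} over lower {2}. Verdict: the I6 logarithm reduction fires (the logarithm: parameters (1,1;2), x = -1/7). Value: (77/9) * ln(8/7).


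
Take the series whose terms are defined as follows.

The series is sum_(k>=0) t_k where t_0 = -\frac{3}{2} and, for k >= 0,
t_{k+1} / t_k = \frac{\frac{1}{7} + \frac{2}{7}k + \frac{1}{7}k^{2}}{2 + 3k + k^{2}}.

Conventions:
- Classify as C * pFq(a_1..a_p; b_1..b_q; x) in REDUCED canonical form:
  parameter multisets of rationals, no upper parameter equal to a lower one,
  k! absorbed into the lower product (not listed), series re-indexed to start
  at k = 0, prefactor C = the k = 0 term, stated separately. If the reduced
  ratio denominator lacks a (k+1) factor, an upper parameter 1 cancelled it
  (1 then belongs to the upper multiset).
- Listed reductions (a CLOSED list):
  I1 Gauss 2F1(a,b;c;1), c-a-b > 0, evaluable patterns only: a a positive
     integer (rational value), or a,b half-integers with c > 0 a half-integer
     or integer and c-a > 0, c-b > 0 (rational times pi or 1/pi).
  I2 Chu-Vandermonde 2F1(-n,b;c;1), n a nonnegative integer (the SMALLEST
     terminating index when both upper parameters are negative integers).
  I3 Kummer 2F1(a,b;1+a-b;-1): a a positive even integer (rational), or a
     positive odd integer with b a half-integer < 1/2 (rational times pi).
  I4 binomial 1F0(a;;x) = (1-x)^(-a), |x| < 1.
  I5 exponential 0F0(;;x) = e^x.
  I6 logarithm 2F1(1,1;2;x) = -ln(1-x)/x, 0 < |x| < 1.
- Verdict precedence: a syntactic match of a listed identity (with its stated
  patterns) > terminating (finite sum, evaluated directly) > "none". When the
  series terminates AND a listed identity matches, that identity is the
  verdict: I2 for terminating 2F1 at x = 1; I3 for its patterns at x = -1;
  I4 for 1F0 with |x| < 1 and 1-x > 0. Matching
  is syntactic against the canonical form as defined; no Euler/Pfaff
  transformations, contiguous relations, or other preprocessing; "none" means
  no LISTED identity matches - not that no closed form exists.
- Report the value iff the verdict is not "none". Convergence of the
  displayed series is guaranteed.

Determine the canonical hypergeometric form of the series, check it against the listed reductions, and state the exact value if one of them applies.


At argument \frac{1}{7}: a 2F1 with upper {1, 1}, lower {2}, scaled by C = -\frac{3}{2}. Verdict (x = \frac{1}{7}): the logarithmic series (I6) applies (the logarithm: parameters (1,1;2), x = \frac{1}{7}). Sum: \frac{21}{2} \cdot \ln\left(\frac{6}{7}\right).

First insight: with t_0 = -\frac{3}{2}, the expanded ratio factors over Q; C = -3/2, roots give parameters.
Consecutive-term ratio: r(k) = \frac{1}{7} * (k+1) (k+1) / [(k+2) (k+1)] - poly over poly, x = \frac{1}{7} from leading terms; C = -\frac{3}{2} at k = 0.


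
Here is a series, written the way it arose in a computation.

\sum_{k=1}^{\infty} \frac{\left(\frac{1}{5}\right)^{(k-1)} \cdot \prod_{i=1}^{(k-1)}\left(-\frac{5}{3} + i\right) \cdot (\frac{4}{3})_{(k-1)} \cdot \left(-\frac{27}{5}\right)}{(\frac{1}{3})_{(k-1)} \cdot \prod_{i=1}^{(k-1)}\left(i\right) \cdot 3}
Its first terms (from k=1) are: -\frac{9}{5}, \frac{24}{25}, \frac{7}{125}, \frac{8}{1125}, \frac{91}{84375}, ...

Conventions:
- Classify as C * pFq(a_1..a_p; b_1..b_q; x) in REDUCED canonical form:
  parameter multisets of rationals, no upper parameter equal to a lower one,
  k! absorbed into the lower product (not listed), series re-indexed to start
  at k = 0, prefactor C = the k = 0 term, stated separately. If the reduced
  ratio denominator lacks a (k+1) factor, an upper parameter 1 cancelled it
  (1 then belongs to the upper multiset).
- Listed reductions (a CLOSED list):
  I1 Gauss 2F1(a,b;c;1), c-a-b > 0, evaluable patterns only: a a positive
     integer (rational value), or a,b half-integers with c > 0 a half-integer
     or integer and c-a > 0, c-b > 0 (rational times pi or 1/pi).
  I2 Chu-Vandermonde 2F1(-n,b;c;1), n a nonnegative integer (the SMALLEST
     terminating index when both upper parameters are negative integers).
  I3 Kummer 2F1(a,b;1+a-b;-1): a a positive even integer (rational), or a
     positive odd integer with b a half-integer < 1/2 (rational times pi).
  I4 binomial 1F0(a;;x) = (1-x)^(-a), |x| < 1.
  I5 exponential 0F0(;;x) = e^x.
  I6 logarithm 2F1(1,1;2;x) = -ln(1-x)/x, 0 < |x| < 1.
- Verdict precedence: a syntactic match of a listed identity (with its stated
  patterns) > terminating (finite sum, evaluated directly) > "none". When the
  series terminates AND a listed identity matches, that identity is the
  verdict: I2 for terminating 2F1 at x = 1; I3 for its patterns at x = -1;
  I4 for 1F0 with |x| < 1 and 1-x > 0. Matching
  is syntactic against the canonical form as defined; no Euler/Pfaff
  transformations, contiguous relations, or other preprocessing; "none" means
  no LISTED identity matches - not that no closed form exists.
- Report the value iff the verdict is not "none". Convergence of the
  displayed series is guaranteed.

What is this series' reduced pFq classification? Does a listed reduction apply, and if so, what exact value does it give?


Canonical form: C = -\frac{9}{5} times 2F1 with upper {-\frac{2}{3}, \frac{4}{3}}, lower {\frac{1}{3}}, x = \frac{1}{5}. Verdict: none. Every listed pattern misses the 2F1 form at \frac{1}{5}, upper {-\frac{2}{3}, \frac{4}{3}}.

Key observation: from the first term -\frac{9}{5}: the constant factors (C = -9/5) combine into one prefactor.
Term ratio: r(k) = \frac{1}{5} * (k-\frac{2}{3}) (k+\frac{4}{3}) / [(k+\frac{1}{3}) (k+1)] - rational; roots negated = parameters, x = \frac{1}{5}, C = -\frac{9}{5}.


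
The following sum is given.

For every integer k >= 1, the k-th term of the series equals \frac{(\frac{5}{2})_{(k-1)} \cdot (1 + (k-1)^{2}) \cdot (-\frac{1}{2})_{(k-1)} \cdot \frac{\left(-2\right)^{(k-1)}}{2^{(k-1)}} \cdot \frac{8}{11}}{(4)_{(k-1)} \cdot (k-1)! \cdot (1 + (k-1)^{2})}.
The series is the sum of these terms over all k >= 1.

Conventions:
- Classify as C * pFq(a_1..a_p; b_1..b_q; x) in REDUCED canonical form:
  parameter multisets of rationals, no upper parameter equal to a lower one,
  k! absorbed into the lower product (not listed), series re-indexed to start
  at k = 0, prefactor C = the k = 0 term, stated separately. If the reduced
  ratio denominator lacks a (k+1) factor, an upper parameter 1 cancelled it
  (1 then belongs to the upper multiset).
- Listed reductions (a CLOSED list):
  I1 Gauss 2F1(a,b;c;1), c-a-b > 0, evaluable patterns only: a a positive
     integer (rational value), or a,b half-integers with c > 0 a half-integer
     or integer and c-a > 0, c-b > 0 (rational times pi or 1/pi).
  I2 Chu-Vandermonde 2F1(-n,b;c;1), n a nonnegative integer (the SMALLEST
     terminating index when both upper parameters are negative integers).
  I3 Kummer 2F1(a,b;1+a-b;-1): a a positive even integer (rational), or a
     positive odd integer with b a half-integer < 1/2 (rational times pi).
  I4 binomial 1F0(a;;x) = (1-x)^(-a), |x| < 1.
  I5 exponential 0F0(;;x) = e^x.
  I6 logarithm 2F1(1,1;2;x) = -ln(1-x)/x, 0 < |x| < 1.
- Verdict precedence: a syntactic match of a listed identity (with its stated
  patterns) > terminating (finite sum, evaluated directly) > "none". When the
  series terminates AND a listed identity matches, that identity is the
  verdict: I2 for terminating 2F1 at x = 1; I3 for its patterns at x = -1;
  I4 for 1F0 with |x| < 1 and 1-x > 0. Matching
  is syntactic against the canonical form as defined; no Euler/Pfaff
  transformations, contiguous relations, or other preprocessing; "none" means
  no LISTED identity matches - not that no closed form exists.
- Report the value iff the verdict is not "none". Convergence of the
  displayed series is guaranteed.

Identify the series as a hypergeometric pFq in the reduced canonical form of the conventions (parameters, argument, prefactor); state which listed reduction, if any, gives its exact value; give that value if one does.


Prefactor \frac{8}{11}, argument -1: 2F1 with upper {-\frac{1}{2}, \frac{5}{2}} over lower {4}. Verdict: none. Every listed pattern misses the 2F1 form at -1, upper {-\frac{1}{2}, \frac{5}{2}}.

First insight: t_0 = \frac{8}{11} here, and the two k-th powers (prefactor 8/11) combine into one argument.
Ratio: r(k) = -1 * (k-\frac{1}{2}) (k+\frac{5}{2}) / [(k+4) (k+1)] - rational in k, leading ratio -1; with t_0 = \frac{8}{11}, classification follows.


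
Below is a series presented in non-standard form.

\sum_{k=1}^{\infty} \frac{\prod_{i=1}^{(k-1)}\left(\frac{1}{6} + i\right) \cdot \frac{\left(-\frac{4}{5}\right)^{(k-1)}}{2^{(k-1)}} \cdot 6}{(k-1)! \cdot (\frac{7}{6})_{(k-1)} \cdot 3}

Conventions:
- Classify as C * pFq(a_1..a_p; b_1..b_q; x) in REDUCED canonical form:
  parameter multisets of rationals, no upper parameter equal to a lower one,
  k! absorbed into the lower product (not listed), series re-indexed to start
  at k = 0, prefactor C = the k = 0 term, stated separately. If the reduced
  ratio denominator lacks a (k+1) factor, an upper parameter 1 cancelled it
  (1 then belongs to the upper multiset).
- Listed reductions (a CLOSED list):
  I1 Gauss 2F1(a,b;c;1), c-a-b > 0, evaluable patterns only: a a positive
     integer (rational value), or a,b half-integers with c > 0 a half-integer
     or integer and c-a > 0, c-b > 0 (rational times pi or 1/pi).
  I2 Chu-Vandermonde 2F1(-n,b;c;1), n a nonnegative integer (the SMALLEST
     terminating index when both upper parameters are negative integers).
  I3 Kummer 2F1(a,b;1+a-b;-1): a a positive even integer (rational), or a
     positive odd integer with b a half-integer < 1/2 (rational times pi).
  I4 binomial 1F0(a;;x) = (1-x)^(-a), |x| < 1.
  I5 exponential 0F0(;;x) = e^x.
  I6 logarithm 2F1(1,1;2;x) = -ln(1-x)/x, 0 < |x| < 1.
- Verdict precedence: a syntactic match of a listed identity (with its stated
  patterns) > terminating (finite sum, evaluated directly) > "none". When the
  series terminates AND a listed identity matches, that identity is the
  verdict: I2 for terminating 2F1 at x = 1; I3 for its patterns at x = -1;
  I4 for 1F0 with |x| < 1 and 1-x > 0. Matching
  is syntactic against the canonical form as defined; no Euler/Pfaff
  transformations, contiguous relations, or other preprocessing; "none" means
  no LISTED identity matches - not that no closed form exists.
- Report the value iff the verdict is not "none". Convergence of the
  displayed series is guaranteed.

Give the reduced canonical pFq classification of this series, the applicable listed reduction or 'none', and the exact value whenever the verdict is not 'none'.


Prefactor 2, argument -\frac{2}{5}: 0F0 with upper {-} over lower {-}. Verdict: the I5 exponential reduction applies (the 0F0 exponential series at x = -\frac{2}{5}). Value: 2 \cdot e^{-\frac{2}{5}}.

Key observation: t_0 being 2, the two k-th powers (C = 2) combine into one argument.
Ratio: r(k) = -\frac{2}{5} * 1 / [(k+1)] - rational; roots negated = parameters, x = -\frac{2}{5}, C = 2.


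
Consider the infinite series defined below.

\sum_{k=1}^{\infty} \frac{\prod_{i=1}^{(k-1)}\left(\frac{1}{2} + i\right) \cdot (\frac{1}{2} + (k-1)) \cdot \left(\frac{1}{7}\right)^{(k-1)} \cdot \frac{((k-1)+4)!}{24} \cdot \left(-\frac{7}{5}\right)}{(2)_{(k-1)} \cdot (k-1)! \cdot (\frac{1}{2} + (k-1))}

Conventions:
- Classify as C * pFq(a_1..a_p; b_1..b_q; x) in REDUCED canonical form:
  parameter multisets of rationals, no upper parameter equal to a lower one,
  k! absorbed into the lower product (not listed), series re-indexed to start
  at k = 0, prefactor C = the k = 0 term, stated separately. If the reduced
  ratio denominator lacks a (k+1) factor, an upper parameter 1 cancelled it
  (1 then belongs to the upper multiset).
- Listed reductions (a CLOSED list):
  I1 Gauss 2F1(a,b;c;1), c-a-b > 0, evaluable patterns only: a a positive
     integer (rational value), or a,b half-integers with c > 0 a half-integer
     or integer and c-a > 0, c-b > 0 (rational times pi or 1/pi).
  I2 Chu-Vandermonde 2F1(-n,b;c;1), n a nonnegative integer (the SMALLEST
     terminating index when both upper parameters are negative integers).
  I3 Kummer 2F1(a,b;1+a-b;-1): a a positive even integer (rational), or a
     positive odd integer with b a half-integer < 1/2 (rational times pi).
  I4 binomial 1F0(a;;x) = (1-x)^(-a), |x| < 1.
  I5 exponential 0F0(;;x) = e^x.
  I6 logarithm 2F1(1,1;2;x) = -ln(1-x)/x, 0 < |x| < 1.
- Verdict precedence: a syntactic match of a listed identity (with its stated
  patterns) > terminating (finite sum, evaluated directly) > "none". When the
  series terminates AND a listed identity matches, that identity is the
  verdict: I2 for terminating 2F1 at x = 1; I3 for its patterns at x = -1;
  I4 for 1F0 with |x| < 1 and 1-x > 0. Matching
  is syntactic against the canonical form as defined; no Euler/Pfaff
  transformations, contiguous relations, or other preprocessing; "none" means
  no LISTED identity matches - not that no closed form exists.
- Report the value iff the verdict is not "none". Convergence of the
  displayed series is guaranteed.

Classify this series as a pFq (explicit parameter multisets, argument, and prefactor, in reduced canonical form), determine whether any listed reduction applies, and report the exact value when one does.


The series (x = \frac{1}{7}) is 2F1: upper {\frac{3}{2}, 5}, lower {2}, prefactor -\frac{7}{5}. Verdict: no listed reduction: x = \frac{1}{7} and upper {\frac{3}{2}, 5} fail every I1-I6 pattern.

The tell: t_0 = -\frac{7}{5} here, and the factor k + 1/2 cancels (top and bottom), leaving C = -7/5, x = 1/7.
Adjacent-term ratio: r(k) = \frac{1}{7} * (k+\frac{3}{2}) (k+5) / [(k+2) (k+1)] - rational; roots negated = parameters, x = \frac{1}{7}, C = -\frac{7}{5}.


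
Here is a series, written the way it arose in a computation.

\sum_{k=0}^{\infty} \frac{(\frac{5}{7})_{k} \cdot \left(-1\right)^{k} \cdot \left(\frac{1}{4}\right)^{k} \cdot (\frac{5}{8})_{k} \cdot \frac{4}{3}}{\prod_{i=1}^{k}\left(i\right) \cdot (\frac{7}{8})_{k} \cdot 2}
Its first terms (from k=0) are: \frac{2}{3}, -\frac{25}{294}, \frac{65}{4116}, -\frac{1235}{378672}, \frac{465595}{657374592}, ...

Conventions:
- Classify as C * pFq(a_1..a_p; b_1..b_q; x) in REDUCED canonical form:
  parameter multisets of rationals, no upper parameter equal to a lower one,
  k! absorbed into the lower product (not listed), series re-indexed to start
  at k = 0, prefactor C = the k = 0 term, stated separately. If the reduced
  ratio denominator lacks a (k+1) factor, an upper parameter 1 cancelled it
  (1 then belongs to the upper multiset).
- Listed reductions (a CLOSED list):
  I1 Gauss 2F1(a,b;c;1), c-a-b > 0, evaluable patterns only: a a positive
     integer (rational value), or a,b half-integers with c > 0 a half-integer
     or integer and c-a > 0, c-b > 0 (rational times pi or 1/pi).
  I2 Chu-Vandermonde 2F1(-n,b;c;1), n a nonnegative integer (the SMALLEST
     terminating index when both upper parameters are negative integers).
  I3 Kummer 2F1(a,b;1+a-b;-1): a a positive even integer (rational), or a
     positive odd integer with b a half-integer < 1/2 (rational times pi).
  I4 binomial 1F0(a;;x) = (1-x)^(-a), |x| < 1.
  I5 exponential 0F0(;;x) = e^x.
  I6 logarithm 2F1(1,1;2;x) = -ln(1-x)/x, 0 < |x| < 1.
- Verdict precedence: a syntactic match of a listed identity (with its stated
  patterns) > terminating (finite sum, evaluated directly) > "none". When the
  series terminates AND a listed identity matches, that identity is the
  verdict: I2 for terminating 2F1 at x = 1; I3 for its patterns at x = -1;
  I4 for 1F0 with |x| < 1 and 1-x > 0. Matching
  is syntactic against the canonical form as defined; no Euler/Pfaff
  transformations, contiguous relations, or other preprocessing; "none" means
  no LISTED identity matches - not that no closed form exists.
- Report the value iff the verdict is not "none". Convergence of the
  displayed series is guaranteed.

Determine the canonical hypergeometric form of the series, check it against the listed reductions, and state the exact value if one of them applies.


The series (x = -\frac{1}{4}) is 2F1: upper {\frac{5}{8}, \frac{5}{7}}, lower {\frac{7}{8}}, prefactor \frac{2}{3}. Verdict: none - this 2F1 at x = -\frac{1}{4} matches no listed pattern, and upper {\frac{5}{8}, \frac{5}{7}} holds no stopper.

Key step: x = -\frac{1}{4} and the (-1)^k factor (prefactor 2/3) folds into the argument's sign.
Adjacent-term ratio: r(k) = -\frac{1}{4} * (k+\frac{5}{8}) (k+\frac{5}{7}) / [(k+\frac{7}{8}) (k+1)] - rational; roots negated = parameters, x = -\frac{1}{4}, C = \frac{2}{3}.


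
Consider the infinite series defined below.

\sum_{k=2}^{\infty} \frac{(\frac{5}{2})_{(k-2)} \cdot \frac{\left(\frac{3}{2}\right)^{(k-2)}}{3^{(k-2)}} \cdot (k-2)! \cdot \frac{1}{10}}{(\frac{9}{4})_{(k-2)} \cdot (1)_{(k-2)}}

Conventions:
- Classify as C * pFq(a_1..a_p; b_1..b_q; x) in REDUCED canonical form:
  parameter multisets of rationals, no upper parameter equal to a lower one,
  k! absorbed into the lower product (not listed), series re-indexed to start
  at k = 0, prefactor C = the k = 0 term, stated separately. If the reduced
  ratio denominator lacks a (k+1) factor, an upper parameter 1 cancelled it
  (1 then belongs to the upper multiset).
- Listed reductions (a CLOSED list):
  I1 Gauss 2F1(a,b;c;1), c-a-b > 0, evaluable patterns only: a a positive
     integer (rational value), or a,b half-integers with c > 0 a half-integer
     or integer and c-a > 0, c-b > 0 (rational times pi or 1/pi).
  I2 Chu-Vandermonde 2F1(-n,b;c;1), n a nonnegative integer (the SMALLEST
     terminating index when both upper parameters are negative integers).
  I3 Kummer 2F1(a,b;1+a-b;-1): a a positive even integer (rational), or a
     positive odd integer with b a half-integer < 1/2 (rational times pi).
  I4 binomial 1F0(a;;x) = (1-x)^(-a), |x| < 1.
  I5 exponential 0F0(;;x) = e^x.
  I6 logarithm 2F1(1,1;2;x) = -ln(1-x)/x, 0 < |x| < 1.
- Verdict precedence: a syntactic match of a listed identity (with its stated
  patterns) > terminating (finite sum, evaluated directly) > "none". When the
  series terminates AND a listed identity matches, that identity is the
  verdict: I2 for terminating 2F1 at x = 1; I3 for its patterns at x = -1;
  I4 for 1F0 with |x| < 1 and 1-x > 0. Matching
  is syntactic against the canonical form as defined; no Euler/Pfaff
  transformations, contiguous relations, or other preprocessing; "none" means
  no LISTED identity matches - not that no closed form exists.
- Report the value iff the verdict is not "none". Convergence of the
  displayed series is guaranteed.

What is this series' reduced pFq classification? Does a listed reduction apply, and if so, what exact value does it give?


Reduced: x = \frac{1}{2}, 2F1, upper = {1, \frac{5}{2}}, lower = {\frac{9}{4}}, C = \frac{1}{10}. Verdict: none. A 2F1 with upper {1, \frac{5}{2}} fits none of I1-I6 at x = \frac{1}{2}; the sum runs forever.

The tell: t_0 being \frac{1}{10}, the two k-th powers (C = 1/10, x = 1/2) combine into one argument.
Term ratio: r(k) = \frac{1}{2} * (k+1) (k+\frac{5}{2}) / [(k+\frac{9}{4}) (k+1)] - rational in k, leading ratio \frac{1}{2}; with t_0 = \frac{1}{10}, classification follows.


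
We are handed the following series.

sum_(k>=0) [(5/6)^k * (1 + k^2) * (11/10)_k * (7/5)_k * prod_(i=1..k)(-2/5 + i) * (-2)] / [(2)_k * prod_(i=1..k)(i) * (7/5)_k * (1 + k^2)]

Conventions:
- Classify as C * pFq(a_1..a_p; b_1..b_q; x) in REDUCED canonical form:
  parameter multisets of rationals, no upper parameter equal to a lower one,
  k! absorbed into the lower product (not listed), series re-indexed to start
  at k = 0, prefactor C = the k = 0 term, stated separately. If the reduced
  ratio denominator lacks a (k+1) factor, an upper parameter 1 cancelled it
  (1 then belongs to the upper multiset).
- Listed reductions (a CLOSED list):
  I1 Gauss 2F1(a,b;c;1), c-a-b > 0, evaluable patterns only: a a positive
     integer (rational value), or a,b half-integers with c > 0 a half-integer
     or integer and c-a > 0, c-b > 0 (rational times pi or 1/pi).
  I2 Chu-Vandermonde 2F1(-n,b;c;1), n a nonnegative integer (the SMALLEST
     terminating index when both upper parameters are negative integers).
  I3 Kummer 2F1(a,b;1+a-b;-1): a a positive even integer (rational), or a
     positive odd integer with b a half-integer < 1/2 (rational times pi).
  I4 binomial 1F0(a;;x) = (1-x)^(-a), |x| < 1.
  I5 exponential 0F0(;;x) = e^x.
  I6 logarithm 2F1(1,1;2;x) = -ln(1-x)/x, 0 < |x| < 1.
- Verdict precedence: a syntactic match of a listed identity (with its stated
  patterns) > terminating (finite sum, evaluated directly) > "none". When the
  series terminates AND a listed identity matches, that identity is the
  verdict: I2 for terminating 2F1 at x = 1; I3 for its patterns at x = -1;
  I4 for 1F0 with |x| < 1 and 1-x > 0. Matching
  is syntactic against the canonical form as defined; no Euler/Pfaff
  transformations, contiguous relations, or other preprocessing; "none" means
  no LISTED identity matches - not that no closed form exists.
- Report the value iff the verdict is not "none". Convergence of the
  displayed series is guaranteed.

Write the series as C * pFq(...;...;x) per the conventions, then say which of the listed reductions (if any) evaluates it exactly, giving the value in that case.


At argument 5/6: a 2F1 with upper {3/5, 11/10}, lower {2}, scaled by C = -2. Verdict: none. Every listed pattern misses the 2F1 form at 5/6, upper {3/5, 11/10}.

Key step: with t_0 = -2, the product of the first k integers (C = -2, x = 5/6) is k!.
Adjacent-term ratio: r(k) = (5/6) * (k+3/5) (k+11/10) / [(k+2) (k+1)] ; factor over Q: parameters, x = (5/6), and C = -2.


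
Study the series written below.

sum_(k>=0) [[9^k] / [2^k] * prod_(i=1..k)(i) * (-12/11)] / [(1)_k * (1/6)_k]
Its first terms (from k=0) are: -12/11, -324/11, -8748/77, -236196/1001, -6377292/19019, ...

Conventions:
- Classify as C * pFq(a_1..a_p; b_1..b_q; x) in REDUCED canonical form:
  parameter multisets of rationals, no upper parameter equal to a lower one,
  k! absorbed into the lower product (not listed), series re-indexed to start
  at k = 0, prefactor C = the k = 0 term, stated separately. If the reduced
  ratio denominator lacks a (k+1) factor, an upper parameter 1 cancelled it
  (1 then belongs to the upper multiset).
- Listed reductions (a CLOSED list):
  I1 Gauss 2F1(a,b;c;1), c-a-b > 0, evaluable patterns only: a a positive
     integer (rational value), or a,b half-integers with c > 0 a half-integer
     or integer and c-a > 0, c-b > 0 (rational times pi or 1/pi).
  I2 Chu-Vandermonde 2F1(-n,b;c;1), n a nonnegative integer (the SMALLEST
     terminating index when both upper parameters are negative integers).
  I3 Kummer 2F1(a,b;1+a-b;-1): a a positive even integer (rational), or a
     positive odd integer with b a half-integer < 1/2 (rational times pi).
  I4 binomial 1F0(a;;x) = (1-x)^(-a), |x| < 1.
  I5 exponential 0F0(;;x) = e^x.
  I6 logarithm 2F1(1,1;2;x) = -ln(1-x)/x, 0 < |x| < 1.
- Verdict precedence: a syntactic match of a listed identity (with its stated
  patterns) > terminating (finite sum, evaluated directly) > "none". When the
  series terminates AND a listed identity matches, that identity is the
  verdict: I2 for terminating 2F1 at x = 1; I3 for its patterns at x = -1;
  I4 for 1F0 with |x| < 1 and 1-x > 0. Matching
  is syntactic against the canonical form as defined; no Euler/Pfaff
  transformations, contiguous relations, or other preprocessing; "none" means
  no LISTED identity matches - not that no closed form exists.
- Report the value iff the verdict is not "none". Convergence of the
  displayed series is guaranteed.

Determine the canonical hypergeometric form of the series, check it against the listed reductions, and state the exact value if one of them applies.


First insight: with t_0 = -12/11, the running product (C = -12/11) telescopes to a rising factorial.
Term ratio: r(k) = (9/2) * (k+1) / [(k+1/6) (k+1)] - poly over poly, x = (9/2) from leading terms; C = -12/11 at k = 0.

At argument 9/2: a 1F1 with upper {1}, lower {1/6}, scaled by C = -12/11. Verdict: none here - no I1-I6 shape fits x = 9/2 with lower {1/6}.


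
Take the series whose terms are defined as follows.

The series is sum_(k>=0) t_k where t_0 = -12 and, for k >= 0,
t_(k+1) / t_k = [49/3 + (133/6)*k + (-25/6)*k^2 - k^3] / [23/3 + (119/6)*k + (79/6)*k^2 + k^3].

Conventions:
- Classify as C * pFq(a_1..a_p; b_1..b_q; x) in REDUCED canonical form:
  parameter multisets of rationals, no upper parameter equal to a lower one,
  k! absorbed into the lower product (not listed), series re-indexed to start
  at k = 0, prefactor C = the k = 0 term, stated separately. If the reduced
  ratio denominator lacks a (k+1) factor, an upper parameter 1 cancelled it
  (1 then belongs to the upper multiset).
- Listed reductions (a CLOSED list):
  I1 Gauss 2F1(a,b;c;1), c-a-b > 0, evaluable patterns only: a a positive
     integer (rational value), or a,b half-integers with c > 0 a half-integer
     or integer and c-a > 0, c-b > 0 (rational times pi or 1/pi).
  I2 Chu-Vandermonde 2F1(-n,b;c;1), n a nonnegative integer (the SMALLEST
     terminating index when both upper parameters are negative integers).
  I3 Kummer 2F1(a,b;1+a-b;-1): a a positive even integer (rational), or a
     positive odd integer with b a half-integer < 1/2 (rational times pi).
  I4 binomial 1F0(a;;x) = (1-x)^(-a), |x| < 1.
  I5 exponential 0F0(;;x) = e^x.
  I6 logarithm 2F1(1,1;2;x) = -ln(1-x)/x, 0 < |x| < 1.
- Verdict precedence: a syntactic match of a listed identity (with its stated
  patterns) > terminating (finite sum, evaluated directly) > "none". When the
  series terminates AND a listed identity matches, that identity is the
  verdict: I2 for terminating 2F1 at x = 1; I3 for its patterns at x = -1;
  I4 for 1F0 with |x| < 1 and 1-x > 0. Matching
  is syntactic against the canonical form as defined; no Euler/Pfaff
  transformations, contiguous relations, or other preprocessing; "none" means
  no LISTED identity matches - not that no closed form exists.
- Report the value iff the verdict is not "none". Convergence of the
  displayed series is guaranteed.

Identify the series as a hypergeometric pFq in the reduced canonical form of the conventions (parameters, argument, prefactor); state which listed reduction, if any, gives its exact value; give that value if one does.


Prefactor -12, argument -1: 2F1 with upper {-7/2, 7} over lower {23/2}. Verdict: the Kummer evaluation I3 matches (x = -1; c = 23/2 equals 1+a-b for upper {-7/2, 7}: listed pattern). Exact value: (-43648605/2097152) * pi.

Key step: with t_0 = -12, the ratio is unreduced: k + 2/3 divides both sides (C = -12, x = -1).
Term ratio: r(k) = (-1) * (k-7/2) (k+7) / [(k+23/2) (k+1)] - poly over poly, x = (-1) from leading terms; C = -12 at k = 0.


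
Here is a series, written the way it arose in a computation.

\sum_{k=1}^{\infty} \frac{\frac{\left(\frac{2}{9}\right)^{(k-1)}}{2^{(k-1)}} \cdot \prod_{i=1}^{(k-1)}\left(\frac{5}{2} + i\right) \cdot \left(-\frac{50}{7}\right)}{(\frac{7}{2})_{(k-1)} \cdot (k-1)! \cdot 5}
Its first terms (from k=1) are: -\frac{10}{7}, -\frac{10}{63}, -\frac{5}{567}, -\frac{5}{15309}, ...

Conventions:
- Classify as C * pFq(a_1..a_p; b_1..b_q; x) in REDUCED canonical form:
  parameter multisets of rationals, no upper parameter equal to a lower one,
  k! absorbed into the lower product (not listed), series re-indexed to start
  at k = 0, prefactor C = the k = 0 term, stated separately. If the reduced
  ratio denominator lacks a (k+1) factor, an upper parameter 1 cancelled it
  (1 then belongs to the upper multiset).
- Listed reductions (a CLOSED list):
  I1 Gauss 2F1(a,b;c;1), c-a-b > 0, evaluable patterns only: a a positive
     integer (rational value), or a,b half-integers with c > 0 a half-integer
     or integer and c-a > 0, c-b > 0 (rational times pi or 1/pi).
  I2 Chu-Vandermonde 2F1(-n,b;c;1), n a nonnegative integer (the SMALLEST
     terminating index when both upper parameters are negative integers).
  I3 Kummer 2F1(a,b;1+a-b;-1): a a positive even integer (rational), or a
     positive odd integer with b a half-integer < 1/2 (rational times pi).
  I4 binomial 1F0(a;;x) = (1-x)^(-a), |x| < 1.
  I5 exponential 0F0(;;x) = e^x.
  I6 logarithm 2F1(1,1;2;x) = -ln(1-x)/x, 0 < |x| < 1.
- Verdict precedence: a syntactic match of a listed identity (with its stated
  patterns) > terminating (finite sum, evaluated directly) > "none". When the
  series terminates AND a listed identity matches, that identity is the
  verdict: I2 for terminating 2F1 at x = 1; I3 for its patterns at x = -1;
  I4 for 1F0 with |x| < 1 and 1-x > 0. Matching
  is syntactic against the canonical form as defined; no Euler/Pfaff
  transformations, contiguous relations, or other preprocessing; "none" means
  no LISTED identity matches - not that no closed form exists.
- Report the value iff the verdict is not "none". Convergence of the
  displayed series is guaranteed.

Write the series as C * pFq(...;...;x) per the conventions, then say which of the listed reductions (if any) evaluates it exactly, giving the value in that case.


With C = -\frac{10}{7}: the canonical form is 0F0(-; -; \frac{1}{9}). Verdict at x = \frac{1}{9}: the I5 exponential reduction matches (the 0F0 exponential series at x = \frac{1}{9}). Its exact value is \left(-\frac{10}{7}\right) \cdot e^{\frac{1}{9}}.

Structural cue: x = \frac{1}{9} and the running product (C = -10/7, x = 1/9) telescopes to a rising factorial.
Step ratio: r(k) = \frac{1}{9} * 1 / [(k+1)] - rational in k, leading ratio \frac{1}{9}; with t_0 = -\frac{10}{7}, classification follows.


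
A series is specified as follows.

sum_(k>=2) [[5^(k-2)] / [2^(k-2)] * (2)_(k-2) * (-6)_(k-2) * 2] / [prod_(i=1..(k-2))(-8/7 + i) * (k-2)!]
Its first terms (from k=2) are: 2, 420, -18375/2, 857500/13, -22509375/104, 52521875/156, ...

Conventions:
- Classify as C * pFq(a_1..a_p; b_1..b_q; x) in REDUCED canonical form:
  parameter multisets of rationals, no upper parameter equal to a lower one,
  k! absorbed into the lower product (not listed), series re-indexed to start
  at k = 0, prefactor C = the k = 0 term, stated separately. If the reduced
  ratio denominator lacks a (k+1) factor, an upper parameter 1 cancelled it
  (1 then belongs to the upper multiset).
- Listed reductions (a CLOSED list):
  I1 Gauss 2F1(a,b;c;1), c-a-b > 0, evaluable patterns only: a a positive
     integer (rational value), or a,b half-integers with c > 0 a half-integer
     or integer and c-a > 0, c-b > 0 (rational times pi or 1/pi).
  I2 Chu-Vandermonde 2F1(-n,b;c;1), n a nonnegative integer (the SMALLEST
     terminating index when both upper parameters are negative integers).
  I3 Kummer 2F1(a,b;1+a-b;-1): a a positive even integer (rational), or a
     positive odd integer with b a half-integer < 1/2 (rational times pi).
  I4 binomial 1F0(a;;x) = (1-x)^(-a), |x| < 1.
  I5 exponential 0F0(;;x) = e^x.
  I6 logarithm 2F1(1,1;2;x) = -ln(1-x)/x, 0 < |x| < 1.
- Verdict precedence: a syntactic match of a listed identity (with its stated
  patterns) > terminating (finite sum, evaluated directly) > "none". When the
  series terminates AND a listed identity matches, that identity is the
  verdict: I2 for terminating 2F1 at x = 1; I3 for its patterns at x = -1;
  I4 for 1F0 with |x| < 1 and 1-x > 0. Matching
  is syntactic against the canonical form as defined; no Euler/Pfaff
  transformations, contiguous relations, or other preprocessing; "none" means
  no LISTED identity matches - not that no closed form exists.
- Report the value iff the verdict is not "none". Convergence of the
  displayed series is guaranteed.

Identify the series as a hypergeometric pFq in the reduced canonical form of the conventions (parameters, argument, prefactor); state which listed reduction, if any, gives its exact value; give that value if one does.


Canonical form: C = 2 times 2F1 with upper {-6, 2}, lower {-1/7}, x = 5/2. Verdict: terminating - upper -6 stops the sum at k = 6; the 7 terms are added exactly. Its exact value is -1574258419/63648.

First insight: from the first term 2: the two k-th powers (prefactor 2) combine into one argument.
Adjacent-term ratio: r(k) = (5/2) * (k-6) (k+2) / [(k-1/7) (k+1)] - rational in k, leading ratio (5/2); with t_0 = 2, classification follows.


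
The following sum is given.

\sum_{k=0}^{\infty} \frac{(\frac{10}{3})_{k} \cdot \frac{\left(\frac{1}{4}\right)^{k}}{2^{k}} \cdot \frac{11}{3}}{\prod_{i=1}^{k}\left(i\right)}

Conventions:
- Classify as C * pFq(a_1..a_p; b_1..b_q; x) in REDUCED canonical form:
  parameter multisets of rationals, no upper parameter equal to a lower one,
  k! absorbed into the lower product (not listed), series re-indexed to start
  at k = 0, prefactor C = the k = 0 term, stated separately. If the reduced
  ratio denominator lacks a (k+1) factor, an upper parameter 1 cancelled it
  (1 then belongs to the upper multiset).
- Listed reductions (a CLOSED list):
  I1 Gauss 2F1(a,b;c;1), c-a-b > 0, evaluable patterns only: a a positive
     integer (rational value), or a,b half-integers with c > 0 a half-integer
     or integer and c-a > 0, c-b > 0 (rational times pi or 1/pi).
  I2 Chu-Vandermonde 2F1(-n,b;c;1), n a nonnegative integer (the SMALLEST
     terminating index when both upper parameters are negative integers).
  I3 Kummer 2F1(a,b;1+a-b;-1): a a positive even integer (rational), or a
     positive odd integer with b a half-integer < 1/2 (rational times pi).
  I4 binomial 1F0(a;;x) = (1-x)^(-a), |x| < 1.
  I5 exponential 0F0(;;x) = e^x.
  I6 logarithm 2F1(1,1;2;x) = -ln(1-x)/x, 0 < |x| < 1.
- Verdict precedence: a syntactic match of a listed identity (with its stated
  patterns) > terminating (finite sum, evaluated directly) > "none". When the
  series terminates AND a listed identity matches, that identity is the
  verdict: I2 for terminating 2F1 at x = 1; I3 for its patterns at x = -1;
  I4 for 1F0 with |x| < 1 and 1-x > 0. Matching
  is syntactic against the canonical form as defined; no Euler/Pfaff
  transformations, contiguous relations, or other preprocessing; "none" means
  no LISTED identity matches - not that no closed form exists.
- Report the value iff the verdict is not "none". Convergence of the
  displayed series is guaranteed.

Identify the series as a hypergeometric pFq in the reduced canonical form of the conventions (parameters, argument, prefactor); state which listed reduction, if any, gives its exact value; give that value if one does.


With C = \frac{11}{3}: the canonical form is 1F0(\frac{10}{3}; -; \frac{1}{8}). Verdict: the binomial series (I4) matches (the 1F0 binomial series: exponent -10/3, x = \frac{1}{8}). Value: \frac{11}{3} \cdot \left(\frac{7}{8}\right)^{-\frac{10}{3}}.

The tell: x = \frac{1}{8} and the two k-th powers (C = 11/3) combine into one argument.
Ratio: r(k) = \frac{1}{8} * (k+\frac{10}{3}) / [(k+1)] - rational; roots negated = parameters, x = \frac{1}{8}, C = \frac{11}{3}.
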